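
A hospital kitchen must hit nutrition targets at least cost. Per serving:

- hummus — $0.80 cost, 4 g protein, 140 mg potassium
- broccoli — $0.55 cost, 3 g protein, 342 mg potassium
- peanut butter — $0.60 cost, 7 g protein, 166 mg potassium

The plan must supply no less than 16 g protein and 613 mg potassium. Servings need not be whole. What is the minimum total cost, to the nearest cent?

The cheapest plan sits at a corner of the feasible region — with two constraints it uses at most two foods.
hummus only: max(16/4, 613/140) = 4.379 servings → $3.50.
broccoli only: max(16/3, 613/342) = 5.333 servings → $2.93.
peanut butter only: max(16/7, 613/166) = 3.693 servings → $2.22.
hummus + broccoli with both tight: 3.832 servings and 0.2236 servings → $3.19.
hummus + peanut butter: intersection lies outside the first quadrant.
broccoli + peanut butter with both tight: 0.8623 servings and 1.916 servings → $1.62.
So the least-cost plan costs $1.62.

$1.62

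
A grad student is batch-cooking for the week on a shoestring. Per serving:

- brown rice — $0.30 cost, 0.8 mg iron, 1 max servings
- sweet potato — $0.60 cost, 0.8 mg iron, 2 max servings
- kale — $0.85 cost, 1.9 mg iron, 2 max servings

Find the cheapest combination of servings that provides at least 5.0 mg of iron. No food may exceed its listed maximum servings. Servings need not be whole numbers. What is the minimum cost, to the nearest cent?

$2.30

Cost per mg of iron: brown rice $0.3750, kale $0.4474, sweet potato $0.7500.
Take 1 serving of brown rice: +0.8 mg iron for $0.30 (total $0.30, still need 4.2 mg).
Take 2 servings of kale: +3.8 mg iron for $1.70 (total $2.00, still need 0.4 mg).
Take 0.5 servings of sweet potato: +0.4 mg iron for $0.30 (total $2.30, still need 0.0 mg).
Greedy by cheapest-per-mg is optimal for a single linear constraint, so the minimum cost is $2.30.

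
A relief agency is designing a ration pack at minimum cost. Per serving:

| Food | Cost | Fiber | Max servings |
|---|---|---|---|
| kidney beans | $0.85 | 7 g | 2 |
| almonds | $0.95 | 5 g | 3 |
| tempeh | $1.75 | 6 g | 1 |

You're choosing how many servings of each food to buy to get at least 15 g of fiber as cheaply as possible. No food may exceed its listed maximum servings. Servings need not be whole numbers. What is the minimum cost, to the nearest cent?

$1.89

Cost per g of fiber: kidney beans $0.1214, almonds $0.1900, tempeh $0.2917.
Take 2 servings of kidney beans: +14.0 g fiber for $1.70 (total $1.70, still need 1.0 g).
Take 0.2 servings of almonds: +1.0 g fiber for $0.19 (total $1.89, still need 0.0 g).
Filling from the cheapest source first is optimal under one linear minimum: $1.89.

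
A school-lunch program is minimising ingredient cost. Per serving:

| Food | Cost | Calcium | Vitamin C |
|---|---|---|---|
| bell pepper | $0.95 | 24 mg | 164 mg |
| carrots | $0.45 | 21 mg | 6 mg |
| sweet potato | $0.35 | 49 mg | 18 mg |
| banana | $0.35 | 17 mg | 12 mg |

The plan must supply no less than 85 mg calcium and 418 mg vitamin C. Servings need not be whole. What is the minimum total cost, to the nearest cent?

$2.55

Two binding constraints pin down two serving amounts, so the optimal mix uses at most two foods. The candidates are each food alone (scaled to the tighter of calcium/vitamin C) and each pair with both constraints tight.
bell pepper only: max(85/24, 418/164) = 3.542 servings → $3.36.
carrots only: max(85/21, 418/6) = 69.67 servings → $31.35.
sweet potato only: max(85/49, 418/18) = 23.22 servings → $8.13.
banana only: max(85/17, 418/12) = 34.83 servings → $12.19.
bell pepper + carrots with both tight: 2.505 servings and 1.184 servings → $2.91.
bell pepper + sweet potato with both tight: 2.492 servings and 0.5139 servings → $2.55.
bell pepper + banana with both tight: 2.434 servings and 1.563 servings → $2.86.
carrots + sweet potato: the both-tight solution has a negative serving — not a feasible corner.
carrots + banana with both targets exact would need a negative amount; discard.
sweet potato + banana: intersection lies outside the first quadrant.
So the least-cost plan costs $2.55.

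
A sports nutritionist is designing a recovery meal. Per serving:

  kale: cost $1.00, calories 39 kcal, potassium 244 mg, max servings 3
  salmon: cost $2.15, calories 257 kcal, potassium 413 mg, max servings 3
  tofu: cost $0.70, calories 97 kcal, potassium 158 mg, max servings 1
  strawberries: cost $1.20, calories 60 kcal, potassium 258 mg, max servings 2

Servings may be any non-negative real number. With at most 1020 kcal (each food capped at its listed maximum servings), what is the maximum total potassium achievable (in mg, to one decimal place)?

Potassium per kcal: kale 6.256, strawberries 4.3, tofu 1.629, salmon 1.607.
Take 3 servings of kale: uses 117 kcal, +732.0 mg potassium (running total 732.0 mg).
Take 2 servings of strawberries: uses 120 kcal, +516.0 mg potassium (running total 1248.0 mg).
Take 1 serving of tofu: uses 97 kcal, +158.0 mg potassium (running total 1406.0 mg).
Take 2.669 servings of salmon: uses 686 kcal, +1102.4 mg potassium (running total 2508.4 mg).
Greedy by best ratio exhausts the calories allowance optimally: 2508.4 mg.

2508.4 mg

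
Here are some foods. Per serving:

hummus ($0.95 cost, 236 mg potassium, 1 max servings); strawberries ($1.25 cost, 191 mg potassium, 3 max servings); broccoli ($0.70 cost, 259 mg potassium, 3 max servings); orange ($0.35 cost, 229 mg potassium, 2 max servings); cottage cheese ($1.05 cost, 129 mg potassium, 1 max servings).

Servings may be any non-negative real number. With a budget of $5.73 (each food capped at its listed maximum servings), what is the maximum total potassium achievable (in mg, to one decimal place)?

1773.5 mg

Potassium per dollar: orange 654.3, broccoli 370, hummus 248.4, strawberries 152.8, cottage cheese 122.9.
Take 2 servings of orange: spends $0.70, +458.0 mg potassium (running total 458.0 mg).
Take 3 servings of broccoli: spends $2.10, +777.0 mg potassium (running total 1235.0 mg).
Take 1 serving of hummus: spends $0.95, +236.0 mg potassium (running total 1471.0 mg).
Take 1.584 servings of strawberries: spends $1.98, +302.5 mg potassium (running total 1773.5 mg).
Filling greedily by potassium-per-dollar is optimal for one linear limit, giving 1773.5 mg.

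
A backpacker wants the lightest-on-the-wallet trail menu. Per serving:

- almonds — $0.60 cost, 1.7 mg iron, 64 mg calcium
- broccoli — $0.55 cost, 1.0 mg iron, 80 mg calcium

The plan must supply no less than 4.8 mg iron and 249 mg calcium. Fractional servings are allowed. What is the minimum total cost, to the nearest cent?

Check every corner: each single food scaled to meet both minima, and each pair solved so both constraints bind.
almonds only: max(4.8/1.7, 249/64) = 3.891 servings → $2.33.
broccoli only: max(4.8/1.0, 249/80) = 4.8 servings → $2.64.
almonds + broccoli with both tight: 1.875 servings and 1.613 servings → $2.01.
Cheapest feasible corner: $2.01.

$2.01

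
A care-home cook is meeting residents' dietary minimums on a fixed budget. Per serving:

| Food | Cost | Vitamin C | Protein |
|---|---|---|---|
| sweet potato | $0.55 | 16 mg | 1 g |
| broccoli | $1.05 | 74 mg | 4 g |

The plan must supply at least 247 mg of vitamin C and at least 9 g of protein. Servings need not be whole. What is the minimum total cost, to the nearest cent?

$3.50

An LP optimum is at a vertex; with two nutrient constraints at most two foods are used. Check each candidate.
sweet potato only: max(247/16, 9/1) = 15.44 servings → $8.49.
broccoli only: max(247/74, 9/4) = 3.338 servings → $3.50.
sweet potato + broccoli with both targets exact would need a negative amount; discard.
So the least-cost plan costs $3.50.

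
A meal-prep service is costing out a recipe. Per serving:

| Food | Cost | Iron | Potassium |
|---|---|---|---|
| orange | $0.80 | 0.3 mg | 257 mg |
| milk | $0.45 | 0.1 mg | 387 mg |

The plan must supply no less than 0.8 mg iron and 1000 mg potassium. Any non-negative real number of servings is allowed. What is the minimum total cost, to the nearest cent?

$2.32

orange only: max(0.8/0.3, 1000/257) = 3.891 servings → $3.11.
milk only: max(0.8/0.1, 1000/387) = 8 servings → $3.60.
orange + milk with both tight: 2.319 servings and 1.044 servings → $2.32.
Cheapest feasible corner: $2.32.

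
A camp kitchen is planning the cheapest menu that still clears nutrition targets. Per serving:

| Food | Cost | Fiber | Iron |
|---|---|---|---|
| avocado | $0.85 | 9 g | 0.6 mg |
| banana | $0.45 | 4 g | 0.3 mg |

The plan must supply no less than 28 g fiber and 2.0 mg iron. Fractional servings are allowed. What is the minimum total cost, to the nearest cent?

$2.83

Two binding constraints pin down two serving amounts, so the optimal mix uses at most two foods. The candidates are each food alone (scaled to the tighter of fiber/iron) and each pair with both constraints tight.
avocado only: max(28/9, 2.0/0.6) = 3.333 servings → $2.83.
banana only: max(28/4, 2.0/0.3) = 7 servings → $3.15.
avocado + banana with both tight: 1.333 servings and 4 servings → $2.93.
Cheapest feasible corner: $2.83.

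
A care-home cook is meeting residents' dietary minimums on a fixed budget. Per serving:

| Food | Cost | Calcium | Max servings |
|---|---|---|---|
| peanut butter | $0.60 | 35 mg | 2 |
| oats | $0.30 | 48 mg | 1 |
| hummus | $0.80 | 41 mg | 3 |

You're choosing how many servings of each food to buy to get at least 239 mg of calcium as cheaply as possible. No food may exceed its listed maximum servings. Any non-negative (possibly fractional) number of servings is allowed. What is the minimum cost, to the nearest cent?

$3.86

Cost per mg of calcium: oats $0.0063, peanut butter $0.0171, hummus $0.0195.
Take 1 serving of oats: +48.0 mg calcium for $0.30 (total $0.30, still need 191.0 mg).
Take 2 servings of peanut butter: +70.0 mg calcium for $1.20 (total $1.50, still need 121.0 mg).
Take 2.951 servings of hummus: +121.0 mg calcium for $2.36 (total $3.86, still need 0.0 mg).
Greedy by cheapest-per-mg is optimal for a single linear constraint, so the minimum cost is $3.86.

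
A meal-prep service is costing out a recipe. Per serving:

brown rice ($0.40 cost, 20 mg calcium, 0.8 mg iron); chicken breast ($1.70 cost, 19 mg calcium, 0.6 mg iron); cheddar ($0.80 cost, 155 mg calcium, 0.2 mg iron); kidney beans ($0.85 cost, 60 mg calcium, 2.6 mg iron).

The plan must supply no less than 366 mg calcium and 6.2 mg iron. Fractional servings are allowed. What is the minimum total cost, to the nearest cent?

$3.12

With two linear requirements the optimum uses one or two foods; enumerate the corners.
brown rice only: max(366/20, 6.2/0.8) = 18.3 servings → $7.32.
chicken breast only: max(366/19, 6.2/0.6) = 19.26 servings → $32.75.
cheddar only: max(366/155, 6.2/0.2) = 31 servings → $24.80.
kidney beans only: max(366/60, 6.2/2.6) = 6.1 servings → $5.18.
brown rice + chicken breast: the both-tight solution has a negative serving — not a feasible corner.
brown rice + cheddar with both tight: 7.398 servings and 1.407 servings → $4.08.
brown rice + kidney beans: intersection lies outside the first quadrant.
chicken breast + cheddar with both tight: 9.953 servings and 1.141 servings → $17.83.
chicken breast + kidney beans: intersection lies outside the first quadrant.
cheddar + kidney beans with both tight: 1.482 servings and 2.271 servings → $3.12.
So the least-cost plan costs $3.12.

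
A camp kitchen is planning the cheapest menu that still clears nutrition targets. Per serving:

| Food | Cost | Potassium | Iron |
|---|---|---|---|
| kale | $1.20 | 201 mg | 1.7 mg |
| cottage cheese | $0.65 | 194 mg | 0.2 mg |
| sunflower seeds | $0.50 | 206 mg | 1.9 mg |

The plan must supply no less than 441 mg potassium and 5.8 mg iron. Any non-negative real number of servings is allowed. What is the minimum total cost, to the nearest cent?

$1.53

Compare the cost at each extreme point of the feasible region.
kale only: max(441/201, 5.8/1.7) = 3.412 servings → $4.09.
cottage cheese only: max(441/194, 5.8/0.2) = 29 servings → $18.85.
sunflower seeds only: max(441/206, 5.8/1.9) = 3.053 servings → $1.53.
kale + cottage cheese: the both-tight solution has a negative serving — not a feasible corner.
kale + sunflower seeds: intersection lies outside the first quadrant.
cottage cheese + sunflower seeds with both targets exact would need a negative amount; discard.
So the least-cost plan costs $1.53.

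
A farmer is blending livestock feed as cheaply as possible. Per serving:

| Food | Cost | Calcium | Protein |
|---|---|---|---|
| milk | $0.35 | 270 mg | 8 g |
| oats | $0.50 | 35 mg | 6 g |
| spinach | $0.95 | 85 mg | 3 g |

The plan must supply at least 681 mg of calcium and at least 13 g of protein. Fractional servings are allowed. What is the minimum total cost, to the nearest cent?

At the optimum either one food covers both requirements or two foods hit both targets exactly; no other combination can be cheaper.
milk only: max(681/270, 13/8) = 2.522 servings → $0.88.
oats only: max(681/35, 13/6) = 19.46 servings → $9.73.
spinach only: max(681/85, 13/3) = 8.012 servings → $7.61.
milk + oats: intersection lies outside the first quadrant.
milk + spinach with both targets exact would need a negative amount; discard.
oats + spinach with both targets exact would need a negative amount; discard.
Cheapest feasible corner: $0.88.

$0.88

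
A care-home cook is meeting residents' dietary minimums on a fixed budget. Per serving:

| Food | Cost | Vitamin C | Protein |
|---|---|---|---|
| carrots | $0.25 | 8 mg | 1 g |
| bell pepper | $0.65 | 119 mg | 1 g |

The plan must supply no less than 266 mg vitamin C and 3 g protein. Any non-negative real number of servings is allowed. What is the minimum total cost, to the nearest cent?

At the optimum either one food covers both requirements or two foods hit both targets exactly; no other combination can be cheaper.
carrots only: max(266/8, 3/1) = 33.25 servings → $8.31.
bell pepper only: max(266/119, 3/1) = 3 servings → $1.95.
carrots + bell pepper with both tight: 0.8198 servings and 2.18 servings → $1.62.
Cheapest feasible corner: $1.62.

$1.62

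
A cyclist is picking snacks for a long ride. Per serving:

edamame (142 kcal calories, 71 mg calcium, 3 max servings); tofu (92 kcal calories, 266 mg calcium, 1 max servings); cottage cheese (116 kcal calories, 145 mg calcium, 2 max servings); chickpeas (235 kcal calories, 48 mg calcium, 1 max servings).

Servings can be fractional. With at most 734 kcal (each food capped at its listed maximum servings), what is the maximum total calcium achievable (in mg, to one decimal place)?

Calcium per kcal: tofu 2.891, cottage cheese 1.25, edamame 0.5, chickpeas 0.2043.
Take 1 serving of tofu: uses 92 kcal, +266.0 mg calcium (running total 266.0 mg).
Take 2 servings of cottage cheese: uses 232 kcal, +290.0 mg calcium (running total 556.0 mg).
Take 2.887 servings of edamame: uses 410 kcal, +205.0 mg calcium (running total 761.0 mg).
Greedy by best ratio exhausts the calories allowance optimally: 761.0 mg.

761.0 mg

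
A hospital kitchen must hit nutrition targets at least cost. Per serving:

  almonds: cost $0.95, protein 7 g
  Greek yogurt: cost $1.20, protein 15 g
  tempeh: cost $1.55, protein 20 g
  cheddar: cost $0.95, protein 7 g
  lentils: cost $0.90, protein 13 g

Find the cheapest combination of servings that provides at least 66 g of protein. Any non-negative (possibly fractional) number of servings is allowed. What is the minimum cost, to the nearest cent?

Cost per g of protein: lentils $0.0692, tempeh $0.0775, Greek yogurt $0.0800, almonds $0.1357, cheddar $0.1357.
With no serving limits, use only lentils: 66 g / 13 g = 5.077 servings × $0.90 = $4.57.

$4.57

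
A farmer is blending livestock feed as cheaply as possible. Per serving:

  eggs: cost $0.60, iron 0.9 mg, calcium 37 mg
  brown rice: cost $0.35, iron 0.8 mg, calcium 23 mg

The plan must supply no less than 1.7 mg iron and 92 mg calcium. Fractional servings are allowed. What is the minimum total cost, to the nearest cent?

Compare the cost at each extreme point of the feasible region.
eggs only: max(1.7/0.9, 92/37) = 2.486 servings → $1.49.
brown rice only: max(1.7/0.8, 92/23) = 4 servings → $1.40.
eggs + brown rice: intersection lies outside the first quadrant.
The minimum over all feasible corners is $1.40.

$1.40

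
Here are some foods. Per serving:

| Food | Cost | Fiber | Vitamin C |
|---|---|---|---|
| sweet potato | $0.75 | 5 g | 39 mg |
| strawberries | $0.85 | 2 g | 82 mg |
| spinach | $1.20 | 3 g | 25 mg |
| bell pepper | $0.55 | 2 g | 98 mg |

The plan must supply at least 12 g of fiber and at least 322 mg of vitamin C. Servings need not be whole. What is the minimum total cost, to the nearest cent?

A basic optimal solution has at most two foods positive. Try each food alone and each pair with both targets met exactly.
sweet potato only: max(12/5, 322/39) = 8.256 servings → $6.19.
strawberries only: max(12/2, 322/82) = 6 servings → $5.10.
spinach only: max(12/3, 322/25) = 12.88 servings → $15.46.
bell pepper only: max(12/2, 322/98) = 6 servings → $3.30.
sweet potato + strawberries with both tight: 1.024 servings and 3.44 servings → $3.69.
sweet potato + spinach: the both-tight solution has a negative serving — not a feasible corner.
sweet potato + bell pepper with both tight: 1.291 servings and 2.772 servings → $2.49.
strawberries + spinach with both tight: 3.398 servings and 1.735 servings → $4.97.
strawberries + bell pepper with both targets exact would need a negative amount; discard.
spinach + bell pepper with both tight: 2.18 servings and 2.73 servings → $4.12.
Cheapest feasible corner: $2.49.

$2.49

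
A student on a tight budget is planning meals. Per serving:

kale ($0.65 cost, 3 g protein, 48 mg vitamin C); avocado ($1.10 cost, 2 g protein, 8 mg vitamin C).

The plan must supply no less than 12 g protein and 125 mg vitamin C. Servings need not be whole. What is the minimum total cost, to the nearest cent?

kale only: max(12/3, 125/48) = 4 servings → $2.60.
avocado only: max(12/2, 125/8) = 15.62 servings → $17.19.
kale + avocado with both tight: 2.139 servings and 2.792 servings → $4.46.
So the least-cost plan costs $2.60.

$2.60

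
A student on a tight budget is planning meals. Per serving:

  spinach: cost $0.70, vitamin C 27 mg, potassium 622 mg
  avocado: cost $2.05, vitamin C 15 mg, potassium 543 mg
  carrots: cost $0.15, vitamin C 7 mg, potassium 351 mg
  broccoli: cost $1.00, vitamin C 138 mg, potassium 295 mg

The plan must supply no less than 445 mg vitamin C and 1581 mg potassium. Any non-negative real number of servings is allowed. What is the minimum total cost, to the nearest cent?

spinach only: max(445/27, 1581/622) = 16.48 servings → $11.54.
avocado only: max(445/15, 1581/543) = 29.67 servings → $60.82.
carrots only: max(445/7, 1581/351) = 63.57 servings → $9.54.
broccoli only: max(445/138, 1581/295) = 5.359 servings → $5.36.
spinach + avocado with both targets exact would need a negative amount; discard.
spinach + carrots with both targets exact would need a negative amount; discard.
spinach + broccoli with both tight: 1.116 servings and 3.006 servings → $3.79.
avocado + carrots with both targets exact would need a negative amount; discard.
avocado + broccoli with both tight: 1.233 servings and 3.091 servings → $5.62.
carrots + broccoli with both tight: 1.874 servings and 3.13 servings → $3.41.
So the least-cost plan costs $3.41.

$3.41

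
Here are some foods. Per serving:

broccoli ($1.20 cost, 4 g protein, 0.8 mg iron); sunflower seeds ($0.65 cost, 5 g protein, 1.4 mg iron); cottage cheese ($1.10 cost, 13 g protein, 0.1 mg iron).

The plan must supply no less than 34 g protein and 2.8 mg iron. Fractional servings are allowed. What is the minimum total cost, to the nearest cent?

$3.30

A basic optimal solution has at most two foods positive. Try each food alone and each pair with both targets met exactly.
broccoli only: max(34/4, 2.8/0.8) = 8.5 servings → $10.20.
sunflower seeds only: max(34/5, 2.8/1.4) = 6.8 servings → $4.42.
cottage cheese only: max(34/13, 2.8/0.1) = 28 servings → $30.80.
broccoli + sunflower seeds: the both-tight solution has a negative serving — not a feasible corner.
broccoli + cottage cheese with both tight: 3.3 servings and 1.6 servings → $5.72.
sunflower seeds + cottage cheese with both tight: 1.864 servings and 1.898 servings → $3.30.
So the least-cost plan costs $3.30.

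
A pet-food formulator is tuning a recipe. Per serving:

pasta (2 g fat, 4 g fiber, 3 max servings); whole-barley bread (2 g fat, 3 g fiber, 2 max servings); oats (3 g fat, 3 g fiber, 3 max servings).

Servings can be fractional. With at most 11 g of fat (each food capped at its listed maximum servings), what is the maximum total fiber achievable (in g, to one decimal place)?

Fiber per g fat: pasta 2, whole-barley bread 1.5, oats 1.
Take 3 servings of pasta: uses 6 g fat, +12.0 g fiber (running total 12.0 g).
Take 2 servings of whole-barley bread: uses 4 g fat, +6.0 g fiber (running total 18.0 g).
Take 0.3333 servings of oats: uses 1 g fat, +1.0 g fiber (running total 19.0 g).
Filling greedily by fiber-per-g fat is optimal for one linear limit, giving 19.0 g.

19.0 g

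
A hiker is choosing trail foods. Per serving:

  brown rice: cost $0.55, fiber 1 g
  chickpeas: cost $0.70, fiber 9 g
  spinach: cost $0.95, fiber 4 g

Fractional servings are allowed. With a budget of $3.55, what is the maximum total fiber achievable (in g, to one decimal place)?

45.6 g

Fiber per dollar: chickpeas 12.86, spinach 4.211, brown rice 1.818.
With no serving limits, spend the whole cost allowance on chickpeas: $3.55 / $0.70 × 9 g = 45.6 g.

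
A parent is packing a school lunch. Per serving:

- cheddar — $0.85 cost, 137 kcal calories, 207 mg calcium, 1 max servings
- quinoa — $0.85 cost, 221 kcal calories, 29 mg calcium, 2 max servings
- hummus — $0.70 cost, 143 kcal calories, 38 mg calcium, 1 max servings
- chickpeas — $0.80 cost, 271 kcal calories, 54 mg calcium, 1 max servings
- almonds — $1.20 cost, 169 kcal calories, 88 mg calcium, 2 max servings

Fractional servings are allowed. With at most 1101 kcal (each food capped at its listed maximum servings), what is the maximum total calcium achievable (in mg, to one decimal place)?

502.8 mg

Calcium per kcal: cheddar 1.511, almonds 0.5207, hummus 0.2657, chickpeas 0.1993, quinoa 0.1312.
Take 1 serving of cheddar: uses 137 kcal, +207.0 mg calcium (running total 207.0 mg).
Take 2 servings of almonds: uses 338 kcal, +176.0 mg calcium (running total 383.0 mg).
Take 1 serving of hummus: uses 143 kcal, +38.0 mg calcium (running total 421.0 mg).
Take 1 serving of chickpeas: uses 271 kcal, +54.0 mg calcium (running total 475.0 mg).
Take 0.9593 servings of quinoa: uses 212 kcal, +27.8 mg calcium (running total 502.8 mg).
Filling greedily by calcium-per-kcal is optimal for one linear limit, giving 502.8 mg.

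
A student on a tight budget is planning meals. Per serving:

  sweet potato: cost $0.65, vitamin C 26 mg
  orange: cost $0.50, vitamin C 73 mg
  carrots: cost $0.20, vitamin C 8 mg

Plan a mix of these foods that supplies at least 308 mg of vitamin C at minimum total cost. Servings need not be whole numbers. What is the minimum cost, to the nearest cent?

$2.11

Cost per mg of vitamin C: orange $0.0068, sweet potato $0.0250, carrots $0.0250.
With no serving limits, use only orange: 308 mg / 73 mg = 4.219 servings × $0.50 = $2.11.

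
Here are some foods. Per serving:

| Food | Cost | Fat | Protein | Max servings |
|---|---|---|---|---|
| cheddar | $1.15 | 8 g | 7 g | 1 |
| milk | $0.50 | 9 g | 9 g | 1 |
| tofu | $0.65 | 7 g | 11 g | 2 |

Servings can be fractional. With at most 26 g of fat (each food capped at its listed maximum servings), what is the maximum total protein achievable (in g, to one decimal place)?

33.6 g

Protein per g fat: tofu 1.571, milk 1, cheddar 0.875.
Take 2 servings of tofu: uses 14 g fat, +22.0 g protein (running total 22.0 g).
Take 1 serving of milk: uses 9 g fat, +9.0 g protein (running total 31.0 g).
Take 0.375 servings of cheddar: uses 3 g fat, +2.6 g protein (running total 33.6 g).
Filling greedily by protein-per-g fat is optimal for one linear limit, giving 33.6 g.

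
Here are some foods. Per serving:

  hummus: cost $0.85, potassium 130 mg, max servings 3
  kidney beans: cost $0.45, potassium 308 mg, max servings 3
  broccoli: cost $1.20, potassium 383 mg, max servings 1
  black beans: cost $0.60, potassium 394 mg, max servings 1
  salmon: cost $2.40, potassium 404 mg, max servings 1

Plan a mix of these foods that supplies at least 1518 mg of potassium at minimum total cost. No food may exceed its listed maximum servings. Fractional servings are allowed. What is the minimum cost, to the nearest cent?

Cost per mg of potassium: kidney beans $0.0015, black beans $0.0015, broccoli $0.0031, salmon $0.0059, hummus $0.0065.
Take 3 servings of kidney beans: +924.0 mg potassium for $1.35 (total $1.35, still need 594.0 mg).
Take 1 serving of black beans: +394.0 mg potassium for $0.60 (total $1.95, still need 200.0 mg).
Take 0.5222 servings of broccoli: +200.0 mg potassium for $0.63 (total $2.58, still need 0.0 mg).
Filling from the cheapest source first is optimal under one linear minimum: $2.58.

$2.58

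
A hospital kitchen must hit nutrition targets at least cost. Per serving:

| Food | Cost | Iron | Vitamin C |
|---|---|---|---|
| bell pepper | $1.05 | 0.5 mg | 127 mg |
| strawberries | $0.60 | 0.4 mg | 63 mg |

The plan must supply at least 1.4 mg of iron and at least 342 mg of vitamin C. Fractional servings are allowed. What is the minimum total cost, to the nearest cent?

$2.86

bell pepper only: max(1.4/0.5, 342/127) = 2.8 servings → $2.94.
strawberries only: max(1.4/0.4, 342/63) = 5.429 servings → $3.26.
bell pepper + strawberries with both tight: 2.518 servings and 0.3523 servings → $2.86.
Cheapest feasible corner: $2.86.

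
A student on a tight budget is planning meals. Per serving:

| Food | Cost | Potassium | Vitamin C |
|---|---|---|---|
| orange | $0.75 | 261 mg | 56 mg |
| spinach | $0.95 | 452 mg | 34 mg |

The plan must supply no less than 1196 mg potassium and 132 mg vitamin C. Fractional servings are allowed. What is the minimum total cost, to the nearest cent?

$2.75

Minimising a linear cost over {potassium ≥ 1196, vitamin C ≥ 132, servings ≥ 0} — the optimum is at a vertex, using one or two foods.
orange only: max(1196/261, 132/56) = 4.582 servings → $3.44.
spinach only: max(1196/452, 132/34) = 3.882 servings → $3.69.
orange + spinach with both tight: 1.156 servings and 1.979 servings → $2.75.
So the least-cost plan costs $2.75.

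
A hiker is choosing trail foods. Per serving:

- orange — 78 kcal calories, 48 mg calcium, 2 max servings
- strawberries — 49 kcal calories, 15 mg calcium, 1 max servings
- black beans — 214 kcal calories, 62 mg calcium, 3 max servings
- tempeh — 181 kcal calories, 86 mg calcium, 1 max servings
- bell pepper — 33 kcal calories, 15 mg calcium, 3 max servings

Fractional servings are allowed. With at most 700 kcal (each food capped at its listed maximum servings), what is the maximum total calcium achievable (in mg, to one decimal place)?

Calcium per kcal: orange 0.6154, tempeh 0.4751, bell pepper 0.4545, strawberries 0.3061, black beans 0.2897.
Take 2 servings of orange: uses 156 kcal, +96.0 mg calcium (running total 96.0 mg).
Take 1 serving of tempeh: uses 181 kcal, +86.0 mg calcium (running total 182.0 mg).
Take 3 servings of bell pepper: uses 99 kcal, +45.0 mg calcium (running total 227.0 mg).
Take 1 serving of strawberries: uses 49 kcal, +15.0 mg calcium (running total 242.0 mg).
Take 1.005 servings of black beans: uses 215 kcal, +62.3 mg calcium (running total 304.3 mg).
Filling greedily by calcium-per-kcal is optimal for one linear limit, giving 304.3 mg.

304.3 mg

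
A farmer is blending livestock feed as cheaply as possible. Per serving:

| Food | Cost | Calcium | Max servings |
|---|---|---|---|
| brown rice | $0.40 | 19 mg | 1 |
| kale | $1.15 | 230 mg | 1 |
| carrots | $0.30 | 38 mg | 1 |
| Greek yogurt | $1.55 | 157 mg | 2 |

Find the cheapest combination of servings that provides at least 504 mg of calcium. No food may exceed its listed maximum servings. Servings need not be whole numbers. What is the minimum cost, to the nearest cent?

$3.78

Cost per mg of calcium: kale $0.0050, carrots $0.0079, Greek yogurt $0.0099, brown rice $0.0211.
Take 1 serving of kale: +230.0 mg calcium for $1.15 (total $1.15, still need 274.0 mg).
Take 1 serving of carrots: +38.0 mg calcium for $0.30 (total $1.45, still need 236.0 mg).
Take 1.503 servings of Greek yogurt: +236.0 mg calcium for $2.33 (total $3.78, still need 0.0 mg).
Greedy by cheapest-per-mg is optimal for a single linear constraint, so the minimum cost is $3.78.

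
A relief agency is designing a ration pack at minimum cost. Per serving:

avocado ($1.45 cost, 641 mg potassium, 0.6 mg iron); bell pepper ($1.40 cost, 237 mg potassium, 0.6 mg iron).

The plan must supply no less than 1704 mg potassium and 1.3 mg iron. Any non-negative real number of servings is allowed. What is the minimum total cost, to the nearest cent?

avocado only: max(1704/641, 1.3/0.6) = 2.658 servings → $3.85.
bell pepper only: max(1704/237, 1.3/0.6) = 7.19 servings → $10.07.
avocado + bell pepper with both targets exact would need a negative amount; discard.
Cheapest feasible corner: $3.85.

$3.85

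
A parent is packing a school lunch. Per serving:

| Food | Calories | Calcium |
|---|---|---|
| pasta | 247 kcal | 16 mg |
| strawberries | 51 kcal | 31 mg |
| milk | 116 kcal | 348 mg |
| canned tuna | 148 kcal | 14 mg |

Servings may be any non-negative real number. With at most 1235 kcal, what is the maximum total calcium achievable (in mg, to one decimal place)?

3705.0 mg

Calcium per kcal: milk 3, strawberries 0.6078, canned tuna 0.09459, pasta 0.06478.
With no serving limits, spend the whole calories allowance on milk: 1235 kcal / 116 kcal × 348 mg = 3705.0 mg.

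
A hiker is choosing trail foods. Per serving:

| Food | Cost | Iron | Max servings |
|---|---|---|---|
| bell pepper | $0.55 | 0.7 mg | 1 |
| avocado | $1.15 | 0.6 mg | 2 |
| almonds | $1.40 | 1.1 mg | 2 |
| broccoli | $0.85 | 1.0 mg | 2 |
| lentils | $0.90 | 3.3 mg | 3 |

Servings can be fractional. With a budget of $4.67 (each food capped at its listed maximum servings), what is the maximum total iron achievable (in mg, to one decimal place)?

Iron per dollar: lentils 3.667, bell pepper 1.273, broccoli 1.176, almonds 0.7857, avocado 0.5217.
Take 3 servings of lentils: spends $2.70, +9.9 mg iron (running total 9.9 mg).
Take 1 serving of bell pepper: spends $0.55, +0.7 mg iron (running total 10.6 mg).
Take 1.671 servings of broccoli: spends $1.42, +1.7 mg iron (running total 12.3 mg).
Filling greedily by iron-per-dollar is optimal for one linear limit, giving 12.3 mg.

12.3 mg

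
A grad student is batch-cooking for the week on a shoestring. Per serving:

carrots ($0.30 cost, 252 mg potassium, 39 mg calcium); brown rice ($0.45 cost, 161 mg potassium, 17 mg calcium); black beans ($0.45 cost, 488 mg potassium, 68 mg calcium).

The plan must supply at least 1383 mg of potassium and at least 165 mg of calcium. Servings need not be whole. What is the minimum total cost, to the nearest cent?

Minimising a linear cost over {potassium ≥ 1383, calcium ≥ 165, servings ≥ 0} — the optimum is at a vertex, using one or two foods.
carrots only: max(1383/252, 165/39) = 5.488 servings → $1.65.
brown rice only: max(1383/161, 165/17) = 9.706 servings → $4.37.
black beans only: max(1383/488, 165/68) = 2.834 servings → $1.28.
carrots + brown rice with both tight: 1.531 servings and 6.194 servings → $3.25.
carrots + black beans: the both-tight solution has a negative serving — not a feasible corner.
brown rice + black beans with both tight: 5.1 servings and 1.152 servings → $2.81.
The minimum over all feasible corners is $1.28.

$1.28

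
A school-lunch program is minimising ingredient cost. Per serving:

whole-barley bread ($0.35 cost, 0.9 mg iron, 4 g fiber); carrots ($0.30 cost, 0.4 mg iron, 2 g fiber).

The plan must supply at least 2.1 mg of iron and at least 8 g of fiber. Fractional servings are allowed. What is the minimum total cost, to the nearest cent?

Check every corner: each single food scaled to meet both minima, and each pair solved so both constraints bind.
whole-barley bread only: max(2.1/0.9, 8/4) = 2.333 servings → $0.82.
carrots only: max(2.1/0.4, 8/2) = 5.25 servings → $1.57.
whole-barley bread + carrots: the both-tight solution has a negative serving — not a feasible corner.
The minimum over all feasible corners is $0.82.

$0.82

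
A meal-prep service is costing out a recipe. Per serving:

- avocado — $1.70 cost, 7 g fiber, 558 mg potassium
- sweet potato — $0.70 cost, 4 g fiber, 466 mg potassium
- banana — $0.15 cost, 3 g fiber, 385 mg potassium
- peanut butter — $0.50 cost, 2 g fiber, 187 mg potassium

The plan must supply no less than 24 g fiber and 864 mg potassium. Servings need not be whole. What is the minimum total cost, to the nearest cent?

This is a tiny linear program; its minimum lies at a vertex of the feasible set. List the vertices and price them.
avocado only: max(24/7, 864/558) = 3.429 servings → $5.83.
sweet potato only: max(24/4, 864/466) = 6 servings → $4.20.
banana only: max(24/3, 864/385) = 8 servings → $1.20.
peanut butter only: max(24/2, 864/187) = 12 servings → $6.00.
avocado + sweet potato: intersection lies outside the first quadrant.
avocado + banana: the both-tight solution has a negative serving — not a feasible corner.
avocado + peanut butter: the both-tight solution has a negative serving — not a feasible corner.
sweet potato + banana with both targets exact would need a negative amount; discard.
sweet potato + peanut butter: the both-tight solution has a negative serving — not a feasible corner.
banana + peanut butter with both targets exact would need a negative amount; discard.
The minimum over all feasible corners is $1.20.

$1.20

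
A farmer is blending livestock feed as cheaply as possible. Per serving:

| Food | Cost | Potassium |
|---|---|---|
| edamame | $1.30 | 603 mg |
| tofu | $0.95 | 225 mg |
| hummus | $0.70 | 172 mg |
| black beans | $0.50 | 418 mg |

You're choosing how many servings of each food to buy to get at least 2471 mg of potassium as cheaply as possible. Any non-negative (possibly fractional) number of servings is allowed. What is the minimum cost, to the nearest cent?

$2.96

Cost per mg of potassium: black beans $0.0012, edamame $0.0022, hummus $0.0041, tofu $0.0042.
With no serving limits, use only black beans: 2471 mg / 418 mg = 5.911 servings × $0.50 = $2.96.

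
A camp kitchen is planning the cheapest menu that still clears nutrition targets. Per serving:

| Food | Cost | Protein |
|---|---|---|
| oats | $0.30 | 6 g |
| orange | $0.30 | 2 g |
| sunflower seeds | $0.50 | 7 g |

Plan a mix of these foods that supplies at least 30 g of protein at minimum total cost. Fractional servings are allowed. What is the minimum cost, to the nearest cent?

$1.50

Cost per g of protein: oats $0.0500, sunflower seeds $0.0714, orange $0.1500.
With no serving limits, use only oats: 30 g / 6 g = 5 servings × $0.30 = $1.50.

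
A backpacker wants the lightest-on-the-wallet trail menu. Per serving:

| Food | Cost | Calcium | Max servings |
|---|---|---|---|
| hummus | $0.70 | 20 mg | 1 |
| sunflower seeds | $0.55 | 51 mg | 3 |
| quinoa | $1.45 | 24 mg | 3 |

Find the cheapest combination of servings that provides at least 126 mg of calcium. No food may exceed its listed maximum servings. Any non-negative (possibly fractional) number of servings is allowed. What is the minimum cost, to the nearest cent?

Cost per mg of calcium: sunflower seeds $0.0108, hummus $0.0350, quinoa $0.0604.
Take 2.471 servings of sunflower seeds: +126.0 mg calcium for $1.36 (total $1.36, still need 0.0 mg).
Filling from the cheapest source first is optimal under one linear minimum: $1.36.

$1.36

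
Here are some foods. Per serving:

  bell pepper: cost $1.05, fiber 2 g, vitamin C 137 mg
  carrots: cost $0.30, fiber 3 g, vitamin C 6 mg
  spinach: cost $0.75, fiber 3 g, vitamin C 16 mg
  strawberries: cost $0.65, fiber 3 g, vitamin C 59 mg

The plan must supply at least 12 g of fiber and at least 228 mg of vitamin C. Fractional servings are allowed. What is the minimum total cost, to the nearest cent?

$2.50

Check every corner: each single food scaled to meet both minima, and each pair solved so both constraints bind.
bell pepper only: max(12/2, 228/137) = 6 servings → $6.30.
carrots only: max(12/3, 228/6) = 38 servings → $11.40.
spinach only: max(12/3, 228/16) = 14.25 servings → $10.69.
strawberries only: max(12/3, 228/59) = 4 servings → $2.60.
bell pepper + carrots with both tight: 1.534 servings and 2.977 servings → $2.50.
bell pepper + spinach with both tight: 1.298 servings and 3.135 servings → $3.71.
bell pepper + strawberries: intersection lies outside the first quadrant.
carrots + spinach with both targets exact would need a negative amount; discard.
carrots + strawberries with both tight: 0.1509 servings and 3.849 servings → $2.55.
spinach + strawberries with both tight: 0.186 servings and 3.814 servings → $2.62.
So the least-cost plan costs $2.50.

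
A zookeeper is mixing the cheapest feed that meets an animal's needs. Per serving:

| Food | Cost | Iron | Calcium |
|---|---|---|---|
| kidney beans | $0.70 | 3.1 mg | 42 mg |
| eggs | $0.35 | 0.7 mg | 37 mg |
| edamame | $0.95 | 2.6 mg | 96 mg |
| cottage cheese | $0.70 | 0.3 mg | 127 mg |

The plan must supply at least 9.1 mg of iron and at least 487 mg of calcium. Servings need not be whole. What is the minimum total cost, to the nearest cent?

$3.93

Minimising a linear cost over {iron ≥ 9.1, calcium ≥ 487, servings ≥ 0} — the optimum is at a vertex, using one or two foods.
kidney beans only: max(9.1/3.1, 487/42) = 11.6 servings → $8.12.
eggs only: max(9.1/0.7, 487/37) = 13.16 servings → $4.61.
edamame only: max(9.1/2.6, 487/96) = 5.073 servings → $4.82.
cottage cheese only: max(9.1/0.3, 487/127) = 30.33 servings → $21.23.
kidney beans + eggs: intersection lies outside the first quadrant.
kidney beans + edamame: the both-tight solution has a negative serving — not a feasible corner.
kidney beans + cottage cheese with both tight: 2.649 servings and 2.959 servings → $3.93.
eggs + edamame with both targets exact would need a negative amount; discard.
eggs + cottage cheese with both tight: 12.98 servings and 0.05398 servings → $4.58.
edamame + cottage cheese with both tight: 3.35 servings and 1.303 servings → $4.09.
Cheapest feasible corner: $3.93.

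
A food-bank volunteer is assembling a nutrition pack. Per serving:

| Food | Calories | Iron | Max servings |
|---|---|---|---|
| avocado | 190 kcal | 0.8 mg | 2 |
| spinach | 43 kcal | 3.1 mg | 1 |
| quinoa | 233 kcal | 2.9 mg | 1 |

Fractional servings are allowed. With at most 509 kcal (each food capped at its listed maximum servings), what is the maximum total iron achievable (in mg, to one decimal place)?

Iron per kcal: spinach 0.07209, quinoa 0.01245, avocado 0.004211.
Take 1 serving of spinach: uses 43 kcal, +3.1 mg iron (running total 3.1 mg).
Take 1 serving of quinoa: uses 233 kcal, +2.9 mg iron (running total 6.0 mg).
Take 1.226 servings of avocado: uses 233 kcal, +1.0 mg iron (running total 7.0 mg).
Greedy by best ratio exhausts the calories allowance optimally: 7.0 mg.

7.0 mg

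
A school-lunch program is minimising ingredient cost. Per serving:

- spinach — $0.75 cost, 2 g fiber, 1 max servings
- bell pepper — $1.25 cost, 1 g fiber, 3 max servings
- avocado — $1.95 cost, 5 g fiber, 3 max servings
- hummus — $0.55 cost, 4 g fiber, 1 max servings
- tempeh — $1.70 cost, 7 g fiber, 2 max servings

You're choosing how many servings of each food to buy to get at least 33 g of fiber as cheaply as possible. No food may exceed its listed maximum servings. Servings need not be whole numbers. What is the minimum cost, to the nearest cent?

Cost per g of fiber: hummus $0.1375, tempeh $0.2429, spinach $0.3750, avocado $0.3900, bell pepper $1.2500.
Take 1 serving of hummus: +4.0 g fiber for $0.55 (total $0.55, still need 29.0 g).
Take 2 servings of tempeh: +14.0 g fiber for $3.40 (total $3.95, still need 15.0 g).
Take 1 serving of spinach: +2.0 g fiber for $0.75 (total $4.70, still need 13.0 g).
Take 2.6 servings of avocado: +13.0 g fiber for $5.07 (total $9.77, still need 0.0 g).
Greedy by cheapest-per-g is optimal for a single linear constraint, so the minimum cost is $9.77.

$9.77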